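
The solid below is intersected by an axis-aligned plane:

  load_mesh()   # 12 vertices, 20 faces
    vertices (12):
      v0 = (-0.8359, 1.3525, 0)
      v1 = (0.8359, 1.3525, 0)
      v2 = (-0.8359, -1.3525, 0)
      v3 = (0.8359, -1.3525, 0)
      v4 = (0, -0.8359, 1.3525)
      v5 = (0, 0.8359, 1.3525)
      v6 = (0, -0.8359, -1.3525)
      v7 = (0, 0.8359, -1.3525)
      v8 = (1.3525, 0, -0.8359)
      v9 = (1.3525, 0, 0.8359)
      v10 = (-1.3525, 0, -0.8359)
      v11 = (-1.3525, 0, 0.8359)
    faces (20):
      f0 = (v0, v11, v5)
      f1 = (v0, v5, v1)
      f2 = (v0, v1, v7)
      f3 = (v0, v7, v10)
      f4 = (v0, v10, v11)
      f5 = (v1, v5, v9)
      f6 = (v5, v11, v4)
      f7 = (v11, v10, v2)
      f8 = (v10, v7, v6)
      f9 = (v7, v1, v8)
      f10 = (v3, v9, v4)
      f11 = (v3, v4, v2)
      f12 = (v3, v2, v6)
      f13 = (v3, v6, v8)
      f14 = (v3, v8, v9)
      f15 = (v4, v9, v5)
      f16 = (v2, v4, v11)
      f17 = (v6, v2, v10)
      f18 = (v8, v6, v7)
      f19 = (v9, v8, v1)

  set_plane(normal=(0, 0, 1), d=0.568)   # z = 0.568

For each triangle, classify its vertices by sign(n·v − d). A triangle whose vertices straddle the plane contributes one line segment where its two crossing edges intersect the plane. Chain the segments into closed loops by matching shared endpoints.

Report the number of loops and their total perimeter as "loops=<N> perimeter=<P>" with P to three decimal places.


loops=1 perimeter=7.767

Straddling triangles (10 of 20):
  (v0,v11,v5) [-++] → (-1.18693, 0.433467, 0.568)–(-0.484853, 1.13555, 0.568)  len=0.9929
  (v0,v5,v1) [-+-] → (-0.484853, 1.13555, 0.568)–(0.484853, 1.13555, 0.568)  len=0.9697
  (v0,v10,v11) [--+] → (-1.3525, 0, 0.568)–(-1.18693, 0.433467, 0.568)  len=0.4640
  (v1,v5,v9) [-++] → (0.484853, 1.13555, 0.568)–(1.18693, 0.433467, 0.568)  len=0.9929
  (v11,v10,v2) [+--] → (-1.3525, 0, 0.568)–(-1.18693, -0.433467, 0.568)  len=0.4640
  (v3,v9,v4) [-++] → (1.18693, -0.433467, 0.568)–(0.484853, -1.13555, 0.568)  len=0.9929
  (v3,v4,v2) [-+-] → (0.484853, -1.13555, 0.568)–(-0.484853, -1.13555, 0.568)  len=0.9697
  (v3,v8,v9) [--+] → (1.3525, 0, 0.568)–(1.18693, -0.433467, 0.568)  len=0.4640
  (v2,v4,v11) [-++] → (-0.484853, -1.13555, 0.568)–(-1.18693, -0.433467, 0.568)  len=0.9929
  (v9,v8,v1) [+--] → (1.3525, 0, 0.568)–(1.18693, 0.433467, 0.568)  len=0.4640

Chained into 1 loop(s):
  loop 1: 10 segments, perimeter = 7.7670
Total perimeter = 7.767


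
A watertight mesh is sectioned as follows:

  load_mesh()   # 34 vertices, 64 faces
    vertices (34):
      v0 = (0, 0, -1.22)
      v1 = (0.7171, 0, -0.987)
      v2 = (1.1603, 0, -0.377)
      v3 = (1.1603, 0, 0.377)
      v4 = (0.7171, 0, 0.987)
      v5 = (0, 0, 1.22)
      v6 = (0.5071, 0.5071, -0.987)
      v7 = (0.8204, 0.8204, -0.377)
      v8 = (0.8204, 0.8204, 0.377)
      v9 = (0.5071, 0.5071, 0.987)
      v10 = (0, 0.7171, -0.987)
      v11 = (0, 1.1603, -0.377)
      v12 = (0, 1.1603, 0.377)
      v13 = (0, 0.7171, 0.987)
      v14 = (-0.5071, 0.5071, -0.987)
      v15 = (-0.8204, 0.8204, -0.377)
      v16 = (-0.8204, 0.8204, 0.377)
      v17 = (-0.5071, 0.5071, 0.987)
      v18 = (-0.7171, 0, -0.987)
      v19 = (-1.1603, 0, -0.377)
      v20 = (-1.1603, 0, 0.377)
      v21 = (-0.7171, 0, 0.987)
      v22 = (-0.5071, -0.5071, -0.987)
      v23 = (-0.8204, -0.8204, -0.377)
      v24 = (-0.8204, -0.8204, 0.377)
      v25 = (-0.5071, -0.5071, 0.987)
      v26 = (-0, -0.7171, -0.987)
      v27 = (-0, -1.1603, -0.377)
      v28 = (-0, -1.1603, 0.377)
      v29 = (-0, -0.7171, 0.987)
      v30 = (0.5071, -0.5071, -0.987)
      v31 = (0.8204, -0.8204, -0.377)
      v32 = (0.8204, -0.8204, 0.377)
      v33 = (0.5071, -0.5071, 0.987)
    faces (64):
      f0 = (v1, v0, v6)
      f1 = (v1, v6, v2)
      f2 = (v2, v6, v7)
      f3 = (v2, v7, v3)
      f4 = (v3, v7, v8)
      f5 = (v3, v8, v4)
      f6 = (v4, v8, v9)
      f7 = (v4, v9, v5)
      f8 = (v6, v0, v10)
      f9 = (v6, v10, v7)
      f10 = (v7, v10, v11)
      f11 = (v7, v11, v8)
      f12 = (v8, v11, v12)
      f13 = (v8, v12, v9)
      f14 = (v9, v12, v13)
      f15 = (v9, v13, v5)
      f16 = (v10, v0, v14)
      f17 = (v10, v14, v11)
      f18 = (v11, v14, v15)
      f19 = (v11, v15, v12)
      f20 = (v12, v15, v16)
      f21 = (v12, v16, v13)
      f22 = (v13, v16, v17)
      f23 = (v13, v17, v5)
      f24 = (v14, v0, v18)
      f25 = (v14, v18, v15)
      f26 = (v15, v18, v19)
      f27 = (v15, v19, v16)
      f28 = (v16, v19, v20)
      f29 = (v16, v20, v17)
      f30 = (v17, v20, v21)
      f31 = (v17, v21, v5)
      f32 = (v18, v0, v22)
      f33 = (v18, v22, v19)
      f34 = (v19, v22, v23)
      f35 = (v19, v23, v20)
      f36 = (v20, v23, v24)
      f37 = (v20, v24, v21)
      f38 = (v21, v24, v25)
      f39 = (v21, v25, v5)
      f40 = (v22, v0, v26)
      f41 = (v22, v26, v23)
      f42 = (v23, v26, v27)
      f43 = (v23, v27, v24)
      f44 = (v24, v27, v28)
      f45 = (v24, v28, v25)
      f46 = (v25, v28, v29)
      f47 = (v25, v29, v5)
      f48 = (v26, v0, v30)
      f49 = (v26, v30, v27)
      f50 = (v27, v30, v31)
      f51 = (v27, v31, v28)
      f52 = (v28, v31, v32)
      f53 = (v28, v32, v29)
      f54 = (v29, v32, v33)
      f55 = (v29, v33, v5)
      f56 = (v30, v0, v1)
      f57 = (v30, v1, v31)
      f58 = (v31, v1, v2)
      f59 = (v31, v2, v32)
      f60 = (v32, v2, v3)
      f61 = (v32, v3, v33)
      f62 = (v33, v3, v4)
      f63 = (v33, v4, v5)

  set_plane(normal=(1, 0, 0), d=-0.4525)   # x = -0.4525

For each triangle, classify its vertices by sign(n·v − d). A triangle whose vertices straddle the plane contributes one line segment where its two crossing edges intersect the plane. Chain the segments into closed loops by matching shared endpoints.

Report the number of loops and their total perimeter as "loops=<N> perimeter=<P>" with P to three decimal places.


loops=1 perimeter=6.675

Straddling triangles (20 of 64):
  (v10,v0,v14) [++-] → (-0.4525, 0.4525, -1.01209)–(-0.4525, 0.529711, -0.987)  len=0.0812
  (v10,v14,v11) [+-+] → (-0.4525, 0.529711, -0.987)–(-0.4525, 0.577431, -0.921321)  len=0.0812
  (v11,v14,v15) [+--] → (-0.4525, 0.577431, -0.921321)–(-0.4525, 0.972825, -0.377)  len=0.6728
  (v11,v15,v12) [+-+] → (-0.4525, 0.972825, -0.377)–(-0.4525, 0.972825, -0.0388764)  len=0.3381
  (v12,v15,v16) [+--] → (-0.4525, 0.972825, -0.0388764)–(-0.4525, 0.972825, 0.377)  len=0.4159
  (v12,v16,v13) [+-+] → (-0.4525, 0.972825, 0.377)–(-0.4525, 0.774076, 0.650548)  len=0.3381
  (v13,v16,v17) [+--] → (-0.4525, 0.774076, 0.650548)–(-0.4525, 0.529711, 0.987)  len=0.4158
  (v13,v17,v5) [+-+] → (-0.4525, 0.529711, 0.987)–(-0.4525, 0.4525, 1.01209)  len=0.0812
  (v14,v0,v18) [-+-] → (-0.4525, 0.4525, -1.01209)–(-0.4525, 0, -1.07297)  len=0.4566
  (v17,v21,v5) [--+] → (-0.4525, 0, 1.07297)–(-0.4525, 0.4525, 1.01209)  len=0.4566
  (v18,v0,v22) [-+-] → (-0.4525, 0, -1.07297)–(-0.4525, -0.4525, -1.01209)  len=0.4566
  (v21,v25,v5) [--+] → (-0.4525, -0.4525, 1.01209)–(-0.4525, 0, 1.07297)  len=0.4566
  (v22,v0,v26) [-++] → (-0.4525, -0.4525, -1.01209)–(-0.4525, -0.529711, -0.987)  len=0.0812
  (v22,v26,v23) [-+-] → (-0.4525, -0.529711, -0.987)–(-0.4525, -0.774076, -0.650548)  len=0.4158
  (v23,v26,v27) [-++] → (-0.4525, -0.774076, -0.650548)–(-0.4525, -0.972825, -0.377)  len=0.3381
  (v23,v27,v24) [-+-] → (-0.4525, -0.972825, -0.377)–(-0.4525, -0.972825, 0.0388764)  len=0.4159
  (v24,v27,v28) [-++] → (-0.4525, -0.972825, 0.0388764)–(-0.4525, -0.972825, 0.377)  len=0.3381
  (v24,v28,v25) [-+-] → (-0.4525, -0.972825, 0.377)–(-0.4525, -0.577431, 0.921321)  len=0.6728
  (v25,v28,v29) [-++] → (-0.4525, -0.577431, 0.921321)–(-0.4525, -0.529711, 0.987)  len=0.0812
  (v25,v29,v5) [-++] → (-0.4525, -0.529711, 0.987)–(-0.4525, -0.4525, 1.01209)  len=0.0812

Chained into 1 loop(s):
  loop 1: 20 segments, perimeter = 6.6749
Total perimeter = 6.675


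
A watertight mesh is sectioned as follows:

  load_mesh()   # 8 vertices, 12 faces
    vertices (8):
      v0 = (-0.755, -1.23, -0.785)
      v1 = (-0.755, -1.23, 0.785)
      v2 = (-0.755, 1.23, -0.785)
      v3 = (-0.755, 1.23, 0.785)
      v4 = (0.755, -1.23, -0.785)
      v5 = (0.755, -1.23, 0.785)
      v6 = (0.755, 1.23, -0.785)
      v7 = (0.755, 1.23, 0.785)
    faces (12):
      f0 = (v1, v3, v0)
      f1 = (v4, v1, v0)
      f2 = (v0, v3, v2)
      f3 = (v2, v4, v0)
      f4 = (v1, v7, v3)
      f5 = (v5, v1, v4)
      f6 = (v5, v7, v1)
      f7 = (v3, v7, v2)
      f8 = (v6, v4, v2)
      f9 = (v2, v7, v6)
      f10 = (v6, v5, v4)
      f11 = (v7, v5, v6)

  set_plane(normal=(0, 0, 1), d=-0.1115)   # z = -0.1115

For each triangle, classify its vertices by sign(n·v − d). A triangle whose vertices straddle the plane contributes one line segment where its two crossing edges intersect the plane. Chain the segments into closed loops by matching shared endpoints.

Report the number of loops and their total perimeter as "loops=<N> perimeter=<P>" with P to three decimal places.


Straddling triangles (8 of 12):
  (v1,v3,v0) [++-] → (-0.755, -0.174707, -0.1115)–(-0.755, -1.23, -0.1115)  len=1.0553
  (v4,v1,v0) [-+-] → (0.107239, -1.23, -0.1115)–(-0.755, -1.23, -0.1115)  len=0.8622
  (v0,v3,v2) [-+-] → (-0.755, -0.174707, -0.1115)–(-0.755, 1.23, -0.1115)  len=1.4047
  (v5,v1,v4) [++-] → (0.107239, -1.23, -0.1115)–(0.755, -1.23, -0.1115)  len=0.6478
  (v3,v7,v2) [++-] → (-0.107239, 1.23, -0.1115)–(-0.755, 1.23, -0.1115)  len=0.6478
  (v2,v7,v6) [-+-] → (-0.107239, 1.23, -0.1115)–(0.755, 1.23, -0.1115)  len=0.8622
  (v6,v5,v4) [-+-] → (0.755, 0.174707, -0.1115)–(0.755, -1.23, -0.1115)  len=1.4047
  (v7,v5,v6) [++-] → (0.755, 0.174707, -0.1115)–(0.755, 1.23, -0.1115)  len=1.0553

Chained into 1 loop(s):
  loop 1: 8 segments, perimeter = 7.9400
Total perimeter = 7.940

loops=1 perimeter=7.940


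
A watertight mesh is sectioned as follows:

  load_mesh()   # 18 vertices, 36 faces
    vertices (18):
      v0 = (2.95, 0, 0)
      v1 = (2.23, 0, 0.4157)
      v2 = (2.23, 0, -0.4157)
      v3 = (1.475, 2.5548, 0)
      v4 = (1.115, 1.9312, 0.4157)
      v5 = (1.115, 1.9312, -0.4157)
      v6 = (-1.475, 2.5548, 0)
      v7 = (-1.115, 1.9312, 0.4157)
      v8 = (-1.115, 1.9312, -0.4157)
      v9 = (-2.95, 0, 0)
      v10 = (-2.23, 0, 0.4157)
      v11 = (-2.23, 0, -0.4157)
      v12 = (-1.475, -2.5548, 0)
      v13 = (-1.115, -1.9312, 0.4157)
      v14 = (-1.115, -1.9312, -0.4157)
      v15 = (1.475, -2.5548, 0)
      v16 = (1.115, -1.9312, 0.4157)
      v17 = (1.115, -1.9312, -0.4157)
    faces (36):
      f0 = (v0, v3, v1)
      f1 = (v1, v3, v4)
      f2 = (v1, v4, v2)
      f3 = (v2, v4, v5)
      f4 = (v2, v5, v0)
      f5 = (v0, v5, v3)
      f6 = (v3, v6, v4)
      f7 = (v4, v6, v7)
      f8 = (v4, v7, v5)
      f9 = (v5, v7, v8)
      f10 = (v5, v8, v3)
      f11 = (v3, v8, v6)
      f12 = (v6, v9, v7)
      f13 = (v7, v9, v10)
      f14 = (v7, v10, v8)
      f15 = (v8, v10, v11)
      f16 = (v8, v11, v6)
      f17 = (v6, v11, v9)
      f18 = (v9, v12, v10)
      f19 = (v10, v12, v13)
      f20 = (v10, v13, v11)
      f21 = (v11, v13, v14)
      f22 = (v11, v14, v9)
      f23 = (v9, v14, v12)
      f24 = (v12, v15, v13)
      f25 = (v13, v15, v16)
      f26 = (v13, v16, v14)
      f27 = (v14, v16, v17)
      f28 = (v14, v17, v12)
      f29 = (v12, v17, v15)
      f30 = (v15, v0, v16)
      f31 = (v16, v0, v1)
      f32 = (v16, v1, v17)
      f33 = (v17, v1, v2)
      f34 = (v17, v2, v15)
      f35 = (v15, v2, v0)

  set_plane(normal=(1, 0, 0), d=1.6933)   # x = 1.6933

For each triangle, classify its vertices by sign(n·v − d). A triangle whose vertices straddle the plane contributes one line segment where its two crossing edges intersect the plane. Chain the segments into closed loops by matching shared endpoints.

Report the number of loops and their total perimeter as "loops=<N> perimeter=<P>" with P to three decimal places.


Straddling triangles (12 of 36):
  (v0,v3,v1) [+-+] → (1.6933, 2.17669, 0)–(1.6933, 1.81611, 0.120195)  len=0.3801
  (v1,v3,v4) [+--] → (1.6933, 1.81611, 0.120195)–(1.6933, 0.929574, 0.4157)  len=0.9345
  (v1,v4,v2) [+-+] → (1.6933, 0.929574, 0.4157)–(1.6933, 0.929574, -0.0155095)  len=0.4312
  (v2,v4,v5) [+--] → (1.6933, 0.929574, -0.0155095)–(1.6933, 0.929574, -0.4157)  len=0.4002
  (v2,v5,v0) [+-+] → (1.6933, 0.929574, -0.4157)–(1.6933, 1.32258, -0.284692)  len=0.4143
  (v0,v5,v3) [+--] → (1.6933, 1.32258, -0.284692)–(1.6933, 2.17669, 0)  len=0.9003
  (v15,v0,v16) [-+-] → (1.6933, -2.17669, 0)–(1.6933, -1.32258, 0.284692)  len=0.9003
  (v16,v0,v1) [-++] → (1.6933, -1.32258, 0.284692)–(1.6933, -0.929574, 0.4157)  len=0.4143
  (v16,v1,v17) [-+-] → (1.6933, -0.929574, 0.4157)–(1.6933, -0.929574, 0.0155095)  len=0.4002
  (v17,v1,v2) [-++] → (1.6933, -0.929574, 0.0155095)–(1.6933, -0.929574, -0.4157)  len=0.4312
  (v17,v2,v15) [-+-] → (1.6933, -0.929574, -0.4157)–(1.6933, -1.81611, -0.120195)  len=0.9345
  (v15,v2,v0) [-++] → (1.6933, -1.81611, -0.120195)–(1.6933, -2.17669, 0)  len=0.3801

Chained into 2 loop(s):
  loop 1: 6 segments, perimeter = 3.4605
  loop 2: 6 segments, perimeter = 3.4605
Total perimeter = 6.921

loops=2 perimeter=6.921


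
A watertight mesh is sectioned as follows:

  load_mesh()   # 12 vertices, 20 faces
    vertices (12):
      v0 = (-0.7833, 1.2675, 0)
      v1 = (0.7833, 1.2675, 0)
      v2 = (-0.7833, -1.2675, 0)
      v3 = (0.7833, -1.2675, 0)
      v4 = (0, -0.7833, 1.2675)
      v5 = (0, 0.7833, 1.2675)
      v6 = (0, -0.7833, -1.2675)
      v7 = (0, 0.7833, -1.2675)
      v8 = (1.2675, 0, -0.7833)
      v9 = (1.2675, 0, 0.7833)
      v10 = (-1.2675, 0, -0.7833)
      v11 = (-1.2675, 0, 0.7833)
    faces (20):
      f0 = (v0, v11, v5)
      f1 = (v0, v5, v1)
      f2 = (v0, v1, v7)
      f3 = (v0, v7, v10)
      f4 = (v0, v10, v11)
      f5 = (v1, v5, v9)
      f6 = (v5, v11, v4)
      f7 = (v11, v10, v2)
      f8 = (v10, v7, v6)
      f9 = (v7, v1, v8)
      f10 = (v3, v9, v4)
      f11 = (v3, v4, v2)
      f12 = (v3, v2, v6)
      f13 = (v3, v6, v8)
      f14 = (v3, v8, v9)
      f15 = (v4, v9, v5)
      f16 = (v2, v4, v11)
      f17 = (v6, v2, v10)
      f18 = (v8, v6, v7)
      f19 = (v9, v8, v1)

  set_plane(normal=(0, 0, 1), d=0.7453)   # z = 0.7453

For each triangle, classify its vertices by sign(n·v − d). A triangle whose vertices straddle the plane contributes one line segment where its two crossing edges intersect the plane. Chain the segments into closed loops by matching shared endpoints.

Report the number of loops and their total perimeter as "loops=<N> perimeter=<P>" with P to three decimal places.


Straddling triangles (10 of 20):
  (v0,v11,v5) [-++] → (-1.24401, 0.0614899, 0.7453)–(-0.322713, 0.982787, 0.7453)  len=1.3029
  (v0,v5,v1) [-+-] → (-0.322713, 0.982787, 0.7453)–(0.322713, 0.982787, 0.7453)  len=0.6454
  (v0,v10,v11) [--+] → (-1.2675, 0, 0.7453)–(-1.24401, 0.0614899, 0.7453)  len=0.0658
  (v1,v5,v9) [-++] → (0.322713, 0.982787, 0.7453)–(1.24401, 0.0614899, 0.7453)  len=1.3029
  (v11,v10,v2) [+--] → (-1.2675, 0, 0.7453)–(-1.24401, -0.0614899, 0.7453)  len=0.0658
  (v3,v9,v4) [-++] → (1.24401, -0.0614899, 0.7453)–(0.322713, -0.982787, 0.7453)  len=1.3029
  (v3,v4,v2) [-+-] → (0.322713, -0.982787, 0.7453)–(-0.322713, -0.982787, 0.7453)  len=0.6454
  (v3,v8,v9) [--+] → (1.2675, 0, 0.7453)–(1.24401, -0.0614899, 0.7453)  len=0.0658
  (v2,v4,v11) [-++] → (-0.322713, -0.982787, 0.7453)–(-1.24401, -0.0614899, 0.7453)  len=1.3029
  (v9,v8,v1) [+--] → (1.2675, 0, 0.7453)–(1.24401, 0.0614899, 0.7453)  len=0.0658

Chained into 1 loop(s):
  loop 1: 10 segments, perimeter = 6.7658
Total perimeter = 6.766

loops=1 perimeter=6.766


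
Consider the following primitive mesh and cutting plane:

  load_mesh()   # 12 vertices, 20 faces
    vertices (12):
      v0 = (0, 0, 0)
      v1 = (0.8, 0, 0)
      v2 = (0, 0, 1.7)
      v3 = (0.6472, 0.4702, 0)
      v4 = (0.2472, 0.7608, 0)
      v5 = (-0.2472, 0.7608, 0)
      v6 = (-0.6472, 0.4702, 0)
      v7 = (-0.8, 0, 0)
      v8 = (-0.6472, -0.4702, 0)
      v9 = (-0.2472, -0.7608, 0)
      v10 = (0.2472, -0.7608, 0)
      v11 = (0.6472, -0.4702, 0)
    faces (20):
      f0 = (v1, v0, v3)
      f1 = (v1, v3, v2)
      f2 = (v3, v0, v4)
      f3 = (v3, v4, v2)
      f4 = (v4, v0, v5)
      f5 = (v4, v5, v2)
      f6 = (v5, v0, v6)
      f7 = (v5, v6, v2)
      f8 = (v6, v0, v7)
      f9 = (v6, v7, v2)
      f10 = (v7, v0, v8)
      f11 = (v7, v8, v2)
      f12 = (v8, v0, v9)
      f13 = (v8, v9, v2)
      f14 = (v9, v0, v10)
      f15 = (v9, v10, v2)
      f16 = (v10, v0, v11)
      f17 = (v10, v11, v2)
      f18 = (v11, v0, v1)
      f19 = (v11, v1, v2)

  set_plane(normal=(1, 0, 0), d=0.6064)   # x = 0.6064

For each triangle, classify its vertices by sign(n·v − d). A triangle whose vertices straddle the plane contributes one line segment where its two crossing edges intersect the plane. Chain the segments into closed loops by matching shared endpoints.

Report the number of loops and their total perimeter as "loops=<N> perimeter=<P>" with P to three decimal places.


loops=1 perimeter=2.315

Straddling triangles (8 of 20):
  (v1,v0,v3) [+-+] → (0.6064, 0, 0)–(0.6064, 0.440558, 0)  len=0.4406
  (v1,v3,v2) [++-] → (0.6064, 0.440558, 0.107169)–(0.6064, 0, 0.4114)  len=0.5354
  (v3,v0,v4) [+--] → (0.6064, 0.440558, 0)–(0.6064, 0.499841, 0)  len=0.0593
  (v3,v4,v2) [+--] → (0.6064, 0.499841, 0)–(0.6064, 0.440558, 0.107169)  len=0.1225
  (v10,v0,v11) [--+] → (0.6064, -0.440558, 0)–(0.6064, -0.499841, 0)  len=0.0593
  (v10,v11,v2) [-+-] → (0.6064, -0.499841, 0)–(0.6064, -0.440558, 0.107169)  len=0.1225
  (v11,v0,v1) [+-+] → (0.6064, -0.440558, 0)–(0.6064, 0, 0)  len=0.4406
  (v11,v1,v2) [++-] → (0.6064, 0, 0.4114)–(0.6064, -0.440558, 0.107169)  len=0.5354

Chained into 1 loop(s):
  loop 1: 8 segments, perimeter = 2.3154
Total perimeter = 2.315


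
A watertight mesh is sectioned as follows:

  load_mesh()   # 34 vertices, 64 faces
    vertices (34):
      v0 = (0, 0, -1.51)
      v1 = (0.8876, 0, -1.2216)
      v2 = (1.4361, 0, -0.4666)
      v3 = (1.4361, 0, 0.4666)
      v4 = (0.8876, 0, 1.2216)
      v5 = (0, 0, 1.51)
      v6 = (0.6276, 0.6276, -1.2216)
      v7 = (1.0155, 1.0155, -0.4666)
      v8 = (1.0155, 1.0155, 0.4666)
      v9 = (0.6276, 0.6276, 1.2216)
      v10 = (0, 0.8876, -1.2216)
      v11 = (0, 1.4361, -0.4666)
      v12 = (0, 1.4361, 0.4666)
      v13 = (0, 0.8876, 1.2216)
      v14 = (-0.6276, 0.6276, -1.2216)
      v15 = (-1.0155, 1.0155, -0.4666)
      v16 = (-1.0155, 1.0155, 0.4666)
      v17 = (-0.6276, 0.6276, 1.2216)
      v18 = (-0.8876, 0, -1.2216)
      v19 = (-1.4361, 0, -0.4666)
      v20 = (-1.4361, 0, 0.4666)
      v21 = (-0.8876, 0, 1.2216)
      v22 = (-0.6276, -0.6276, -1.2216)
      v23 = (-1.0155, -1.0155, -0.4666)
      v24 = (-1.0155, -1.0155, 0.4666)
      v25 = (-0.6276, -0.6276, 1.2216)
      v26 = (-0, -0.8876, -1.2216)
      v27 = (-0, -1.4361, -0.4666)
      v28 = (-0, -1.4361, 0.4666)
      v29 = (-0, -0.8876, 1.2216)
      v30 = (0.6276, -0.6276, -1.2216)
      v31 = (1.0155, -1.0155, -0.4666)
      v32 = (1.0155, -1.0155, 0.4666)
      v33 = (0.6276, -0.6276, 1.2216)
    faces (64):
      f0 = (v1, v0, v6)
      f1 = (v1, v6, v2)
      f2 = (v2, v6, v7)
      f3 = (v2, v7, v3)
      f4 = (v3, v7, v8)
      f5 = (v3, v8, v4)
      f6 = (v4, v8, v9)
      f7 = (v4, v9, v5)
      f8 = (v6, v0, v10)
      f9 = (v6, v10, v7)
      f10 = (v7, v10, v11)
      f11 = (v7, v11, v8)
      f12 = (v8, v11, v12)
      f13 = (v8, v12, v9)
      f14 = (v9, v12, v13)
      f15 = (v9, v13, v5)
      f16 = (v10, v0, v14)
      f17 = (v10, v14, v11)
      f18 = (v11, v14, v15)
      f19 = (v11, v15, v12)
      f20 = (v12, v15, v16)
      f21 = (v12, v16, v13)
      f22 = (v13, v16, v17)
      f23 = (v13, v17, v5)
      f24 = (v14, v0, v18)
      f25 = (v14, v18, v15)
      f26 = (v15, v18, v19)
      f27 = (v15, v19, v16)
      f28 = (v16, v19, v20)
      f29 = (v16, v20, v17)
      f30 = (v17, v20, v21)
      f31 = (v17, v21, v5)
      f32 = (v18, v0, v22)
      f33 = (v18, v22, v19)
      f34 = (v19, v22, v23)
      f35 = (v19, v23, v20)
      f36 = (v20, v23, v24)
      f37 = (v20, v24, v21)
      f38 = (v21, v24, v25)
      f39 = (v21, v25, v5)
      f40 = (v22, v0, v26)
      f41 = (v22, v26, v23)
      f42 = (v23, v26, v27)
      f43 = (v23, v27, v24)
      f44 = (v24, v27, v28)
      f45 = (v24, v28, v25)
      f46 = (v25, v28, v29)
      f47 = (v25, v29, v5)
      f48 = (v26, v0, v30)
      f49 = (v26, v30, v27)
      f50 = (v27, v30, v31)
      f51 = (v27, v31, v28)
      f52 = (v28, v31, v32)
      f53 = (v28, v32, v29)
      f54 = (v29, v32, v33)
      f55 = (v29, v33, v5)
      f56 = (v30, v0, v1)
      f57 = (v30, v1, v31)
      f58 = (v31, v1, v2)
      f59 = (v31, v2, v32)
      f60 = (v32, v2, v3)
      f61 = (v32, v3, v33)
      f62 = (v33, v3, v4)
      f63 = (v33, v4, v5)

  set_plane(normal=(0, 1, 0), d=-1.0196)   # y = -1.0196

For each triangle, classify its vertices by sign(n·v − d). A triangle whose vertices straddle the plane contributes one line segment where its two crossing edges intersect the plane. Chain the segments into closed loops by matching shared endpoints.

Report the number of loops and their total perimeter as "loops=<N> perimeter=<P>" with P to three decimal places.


loops=1 perimeter=6.497

Straddling triangles (10 of 64):
  (v23,v26,v27) [++-] → (0, -1.0196, -1.0399)–(-1.0056, -1.0196, -0.4666)  len=1.1575
  (v23,v27,v24) [+-+] → (-1.0056, -1.0196, -0.4666)–(-1.0056, -1.0196, 0.457503)  len=0.9241
  (v24,v27,v28) [+--] → (-1.0056, -1.0196, 0.457503)–(-1.0056, -1.0196, 0.4666)  len=0.0091
  (v24,v28,v25) [+-+] → (-1.0056, -1.0196, 0.4666)–(-0.323309, -1.0196, 0.855539)  len=0.7854
  (v25,v28,v29) [+-+] → (-0.323309, -1.0196, 0.855539)–(0, -1.0196, 1.0399)  len=0.3722
  (v26,v30,v27) [++-] → (0.323309, -1.0196, -0.855539)–(0, -1.0196, -1.0399)  len=0.3722
  (v27,v30,v31) [-++] → (0.323309, -1.0196, -0.855539)–(1.0056, -1.0196, -0.4666)  len=0.7854
  (v27,v31,v28) [-+-] → (1.0056, -1.0196, -0.4666)–(1.0056, -1.0196, -0.457503)  len=0.0091
  (v28,v31,v32) [-++] → (1.0056, -1.0196, -0.457503)–(1.0056, -1.0196, 0.4666)  len=0.9241
  (v28,v32,v29) [-++] → (1.0056, -1.0196, 0.4666)–(0, -1.0196, 1.0399)  len=1.1575

Chained into 1 loop(s):
  loop 1: 10 segments, perimeter = 6.4966
Total perimeter = 6.497


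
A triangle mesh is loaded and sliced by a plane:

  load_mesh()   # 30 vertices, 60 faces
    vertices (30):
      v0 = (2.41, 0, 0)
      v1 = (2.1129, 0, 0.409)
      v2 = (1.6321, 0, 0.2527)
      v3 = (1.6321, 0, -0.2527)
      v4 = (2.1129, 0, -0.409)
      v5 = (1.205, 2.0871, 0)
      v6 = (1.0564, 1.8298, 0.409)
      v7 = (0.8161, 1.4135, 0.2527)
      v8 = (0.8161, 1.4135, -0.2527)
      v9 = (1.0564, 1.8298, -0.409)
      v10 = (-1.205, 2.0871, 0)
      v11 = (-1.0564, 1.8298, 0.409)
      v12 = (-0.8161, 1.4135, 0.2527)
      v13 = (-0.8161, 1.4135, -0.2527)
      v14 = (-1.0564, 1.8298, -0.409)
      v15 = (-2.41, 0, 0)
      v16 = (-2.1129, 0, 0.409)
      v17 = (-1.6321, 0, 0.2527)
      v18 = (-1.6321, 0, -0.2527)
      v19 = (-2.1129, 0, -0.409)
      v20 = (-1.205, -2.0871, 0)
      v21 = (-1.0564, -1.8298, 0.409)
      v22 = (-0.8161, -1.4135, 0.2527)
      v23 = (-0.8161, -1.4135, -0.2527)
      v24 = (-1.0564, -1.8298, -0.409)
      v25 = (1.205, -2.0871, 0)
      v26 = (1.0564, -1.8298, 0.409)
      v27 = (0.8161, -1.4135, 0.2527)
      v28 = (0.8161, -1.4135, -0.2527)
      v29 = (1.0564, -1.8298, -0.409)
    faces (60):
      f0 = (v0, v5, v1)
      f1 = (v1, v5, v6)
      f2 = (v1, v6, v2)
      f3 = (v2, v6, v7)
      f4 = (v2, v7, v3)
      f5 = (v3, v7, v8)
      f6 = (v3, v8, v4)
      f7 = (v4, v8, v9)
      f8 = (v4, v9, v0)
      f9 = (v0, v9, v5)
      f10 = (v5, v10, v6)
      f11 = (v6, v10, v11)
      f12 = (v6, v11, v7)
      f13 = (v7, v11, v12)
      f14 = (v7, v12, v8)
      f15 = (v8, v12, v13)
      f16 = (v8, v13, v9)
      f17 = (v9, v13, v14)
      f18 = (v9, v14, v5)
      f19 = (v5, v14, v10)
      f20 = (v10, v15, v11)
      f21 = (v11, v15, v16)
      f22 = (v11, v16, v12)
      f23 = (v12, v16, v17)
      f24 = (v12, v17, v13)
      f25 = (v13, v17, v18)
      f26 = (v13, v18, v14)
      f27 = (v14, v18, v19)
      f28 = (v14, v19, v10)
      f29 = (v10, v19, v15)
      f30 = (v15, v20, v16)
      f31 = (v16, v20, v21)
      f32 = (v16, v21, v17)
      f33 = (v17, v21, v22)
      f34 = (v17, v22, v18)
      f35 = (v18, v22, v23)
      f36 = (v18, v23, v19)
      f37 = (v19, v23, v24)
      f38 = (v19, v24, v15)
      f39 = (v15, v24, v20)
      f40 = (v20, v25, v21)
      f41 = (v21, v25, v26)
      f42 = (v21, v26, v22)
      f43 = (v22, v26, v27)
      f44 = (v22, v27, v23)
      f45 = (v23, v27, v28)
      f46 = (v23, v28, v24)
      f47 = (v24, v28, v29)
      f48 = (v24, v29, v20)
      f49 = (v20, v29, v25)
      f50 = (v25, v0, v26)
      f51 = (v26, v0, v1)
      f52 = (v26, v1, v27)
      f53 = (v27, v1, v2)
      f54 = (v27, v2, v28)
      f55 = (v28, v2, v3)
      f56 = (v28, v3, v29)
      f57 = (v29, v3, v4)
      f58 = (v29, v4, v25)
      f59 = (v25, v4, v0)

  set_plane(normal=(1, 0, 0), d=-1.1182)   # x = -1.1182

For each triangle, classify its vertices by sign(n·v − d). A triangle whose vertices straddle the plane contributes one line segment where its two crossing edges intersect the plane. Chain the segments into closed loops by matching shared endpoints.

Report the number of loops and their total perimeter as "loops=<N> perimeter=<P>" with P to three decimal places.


loops=2 perimeter=6.622

Straddling triangles (24 of 60):
  (v5,v10,v6) [+-+] → (-1.1182, 2.0871, 0)–(-1.1182, 2.07722, 0.0156988)  len=0.0185
  (v6,v10,v11) [+-+] → (-1.1182, 2.07722, 0.0156988)–(-1.1182, 1.93681, 0.238904)  len=0.2637
  (v5,v14,v10) [++-] → (-1.1182, 1.93681, -0.238904)–(-1.1182, 2.0871, 0)  len=0.2822
  (v10,v15,v11) [--+] → (-1.1182, 1.74626, 0.390327)–(-1.1182, 1.93681, 0.238904)  len=0.2434
  (v11,v15,v16) [+--] → (-1.1182, 1.74626, 0.390327)–(-1.1182, 1.72277, 0.409)  len=0.0300
  (v11,v16,v12) [+-+] → (-1.1182, 1.72277, 0.409)–(-1.1182, 1.08421, 0.289111)  len=0.6497
  (v12,v16,v17) [+--] → (-1.1182, 1.08421, 0.289111)–(-1.1182, 0.890193, 0.2527)  len=0.1974
  (v12,v17,v13) [+-+] → (-1.1182, 0.890193, 0.2527)–(-1.1182, 0.890193, -0.0655905)  len=0.3183
  (v13,v17,v18) [+--] → (-1.1182, 0.890193, -0.0655905)–(-1.1182, 0.890193, -0.2527)  len=0.1871
  (v13,v18,v14) [+-+] → (-1.1182, 0.890193, -0.2527)–(-1.1182, 1.63338, -0.392222)  len=0.7562
  (v14,v18,v19) [+--] → (-1.1182, 1.63338, -0.392222)–(-1.1182, 1.72277, -0.409)  len=0.0910
  (v14,v19,v10) [+--] → (-1.1182, 1.72277, -0.409)–(-1.1182, 1.93681, -0.238904)  len=0.2734
  (v16,v20,v21) [--+] → (-1.1182, -1.93681, 0.238904)–(-1.1182, -1.72277, 0.409)  len=0.2734
  (v16,v21,v17) [-+-] → (-1.1182, -1.72277, 0.409)–(-1.1182, -1.63338, 0.392222)  len=0.0910
  (v17,v21,v22) [-++] → (-1.1182, -1.63338, 0.392222)–(-1.1182, -0.890193, 0.2527)  len=0.7562
  (v17,v22,v18) [-+-] → (-1.1182, -0.890193, 0.2527)–(-1.1182, -0.890193, 0.0655905)  len=0.1871
  (v18,v22,v23) [-++] → (-1.1182, -0.890193, 0.0655905)–(-1.1182, -0.890193, -0.2527)  len=0.3183
  (v18,v23,v19) [-+-] → (-1.1182, -0.890193, -0.2527)–(-1.1182, -1.08421, -0.289111)  len=0.1974
  (v19,v23,v24) [-++] → (-1.1182, -1.08421, -0.289111)–(-1.1182, -1.72277, -0.409)  len=0.6497
  (v19,v24,v15) [-+-] → (-1.1182, -1.72277, -0.409)–(-1.1182, -1.74626, -0.390327)  len=0.0300
  (v15,v24,v20) [-+-] → (-1.1182, -1.74626, -0.390327)–(-1.1182, -1.93681, -0.238904)  len=0.2434
  (v20,v25,v21) [-++] → (-1.1182, -2.0871, 0)–(-1.1182, -1.93681, 0.238904)  len=0.2822
  (v24,v29,v20) [++-] → (-1.1182, -2.07722, -0.0156988)–(-1.1182, -1.93681, -0.238904)  len=0.2637
  (v20,v29,v25) [-++] → (-1.1182, -2.07722, -0.0156988)–(-1.1182, -2.0871, 0)  len=0.0185

Chained into 2 loop(s):
  loop 1: 12 segments, perimeter = 3.3109
  loop 2: 12 segments, perimeter = 3.3109
Total perimeter = 6.622


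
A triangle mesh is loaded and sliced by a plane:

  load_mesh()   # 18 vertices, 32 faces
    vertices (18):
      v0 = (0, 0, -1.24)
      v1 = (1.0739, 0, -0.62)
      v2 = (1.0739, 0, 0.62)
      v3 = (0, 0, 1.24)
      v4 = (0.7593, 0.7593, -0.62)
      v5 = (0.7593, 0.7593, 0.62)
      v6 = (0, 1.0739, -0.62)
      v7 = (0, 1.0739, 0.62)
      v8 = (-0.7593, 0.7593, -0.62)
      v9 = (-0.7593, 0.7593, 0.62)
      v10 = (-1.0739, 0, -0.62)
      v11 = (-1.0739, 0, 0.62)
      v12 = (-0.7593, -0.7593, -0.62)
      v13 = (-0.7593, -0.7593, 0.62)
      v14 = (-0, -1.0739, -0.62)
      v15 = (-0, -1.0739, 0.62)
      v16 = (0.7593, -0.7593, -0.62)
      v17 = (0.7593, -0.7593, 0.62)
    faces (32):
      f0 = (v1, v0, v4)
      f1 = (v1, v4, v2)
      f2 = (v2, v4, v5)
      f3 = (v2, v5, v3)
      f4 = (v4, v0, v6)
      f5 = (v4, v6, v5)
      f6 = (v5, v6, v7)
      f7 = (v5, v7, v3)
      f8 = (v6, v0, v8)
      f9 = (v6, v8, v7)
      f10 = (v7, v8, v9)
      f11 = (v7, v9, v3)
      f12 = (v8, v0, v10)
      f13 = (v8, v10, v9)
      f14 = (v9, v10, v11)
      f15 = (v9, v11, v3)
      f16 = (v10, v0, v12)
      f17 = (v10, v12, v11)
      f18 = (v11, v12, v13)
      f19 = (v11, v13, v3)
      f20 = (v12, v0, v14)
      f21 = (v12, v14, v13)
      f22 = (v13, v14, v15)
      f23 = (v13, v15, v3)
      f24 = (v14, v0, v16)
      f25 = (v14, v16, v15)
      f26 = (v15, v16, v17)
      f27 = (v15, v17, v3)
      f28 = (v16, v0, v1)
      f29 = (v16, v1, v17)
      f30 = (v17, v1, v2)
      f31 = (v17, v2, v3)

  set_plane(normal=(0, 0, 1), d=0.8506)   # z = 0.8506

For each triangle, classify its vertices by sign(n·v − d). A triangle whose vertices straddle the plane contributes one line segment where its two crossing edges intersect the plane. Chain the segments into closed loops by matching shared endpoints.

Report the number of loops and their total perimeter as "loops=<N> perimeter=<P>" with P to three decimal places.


loops=1 perimeter=4.130

Straddling triangles (8 of 32):
  (v2,v5,v3) [--+] → (0.476889, 0.476889, 0.8506)–(0.674478, 0, 0.8506)  len=0.5162
  (v5,v7,v3) [--+] → (0, 0.674478, 0.8506)–(0.476889, 0.476889, 0.8506)  len=0.5162
  (v7,v9,v3) [--+] → (-0.476889, 0.476889, 0.8506)–(0, 0.674478, 0.8506)  len=0.5162
  (v9,v11,v3) [--+] → (-0.674478, 0, 0.8506)–(-0.476889, 0.476889, 0.8506)  len=0.5162
  (v11,v13,v3) [--+] → (-0.476889, -0.476889, 0.8506)–(-0.674478, 0, 0.8506)  len=0.5162
  (v13,v15,v3) [--+] → (0, -0.674478, 0.8506)–(-0.476889, -0.476889, 0.8506)  len=0.5162
  (v15,v17,v3) [--+] → (0.476889, -0.476889, 0.8506)–(0, -0.674478, 0.8506)  len=0.5162
  (v17,v2,v3) [--+] → (0.674478, 0, 0.8506)–(0.476889, -0.476889, 0.8506)  len=0.5162

Chained into 1 loop(s):
  loop 1: 8 segments, perimeter = 4.1296
Total perimeter = 4.130


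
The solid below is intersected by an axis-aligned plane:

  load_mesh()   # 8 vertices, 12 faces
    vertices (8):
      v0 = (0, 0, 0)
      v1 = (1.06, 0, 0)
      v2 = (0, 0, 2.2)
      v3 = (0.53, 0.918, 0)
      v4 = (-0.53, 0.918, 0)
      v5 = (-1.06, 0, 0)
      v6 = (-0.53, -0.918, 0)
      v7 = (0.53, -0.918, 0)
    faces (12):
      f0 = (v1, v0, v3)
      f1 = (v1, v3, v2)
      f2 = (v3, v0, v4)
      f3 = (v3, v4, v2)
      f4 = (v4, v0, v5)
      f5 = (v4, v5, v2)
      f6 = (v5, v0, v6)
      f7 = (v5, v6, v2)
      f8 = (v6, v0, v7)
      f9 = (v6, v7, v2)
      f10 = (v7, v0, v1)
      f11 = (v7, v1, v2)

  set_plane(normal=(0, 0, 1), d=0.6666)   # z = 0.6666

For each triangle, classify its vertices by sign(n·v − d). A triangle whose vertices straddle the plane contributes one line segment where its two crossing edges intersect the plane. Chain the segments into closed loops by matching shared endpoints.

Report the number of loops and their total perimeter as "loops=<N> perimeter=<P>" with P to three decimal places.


loops=1 perimeter=4.433

Straddling triangles (6 of 12):
  (v1,v3,v2) [--+] → (0.36941, 0.639846, 0.6666)–(0.73882, 0, 0.6666)  len=0.7388
  (v3,v4,v2) [--+] → (-0.36941, 0.639846, 0.6666)–(0.36941, 0.639846, 0.6666)  len=0.7388
  (v4,v5,v2) [--+] → (-0.73882, 0, 0.6666)–(-0.36941, 0.639846, 0.6666)  len=0.7388
  (v5,v6,v2) [--+] → (-0.36941, -0.639846, 0.6666)–(-0.73882, 0, 0.6666)  len=0.7388
  (v6,v7,v2) [--+] → (0.36941, -0.639846, 0.6666)–(-0.36941, -0.639846, 0.6666)  len=0.7388
  (v7,v1,v2) [--+] → (0.73882, 0, 0.6666)–(0.36941, -0.639846, 0.6666)  len=0.7388

Chained into 1 loop(s):
  loop 1: 6 segments, perimeter = 4.4330
Total perimeter = 4.433


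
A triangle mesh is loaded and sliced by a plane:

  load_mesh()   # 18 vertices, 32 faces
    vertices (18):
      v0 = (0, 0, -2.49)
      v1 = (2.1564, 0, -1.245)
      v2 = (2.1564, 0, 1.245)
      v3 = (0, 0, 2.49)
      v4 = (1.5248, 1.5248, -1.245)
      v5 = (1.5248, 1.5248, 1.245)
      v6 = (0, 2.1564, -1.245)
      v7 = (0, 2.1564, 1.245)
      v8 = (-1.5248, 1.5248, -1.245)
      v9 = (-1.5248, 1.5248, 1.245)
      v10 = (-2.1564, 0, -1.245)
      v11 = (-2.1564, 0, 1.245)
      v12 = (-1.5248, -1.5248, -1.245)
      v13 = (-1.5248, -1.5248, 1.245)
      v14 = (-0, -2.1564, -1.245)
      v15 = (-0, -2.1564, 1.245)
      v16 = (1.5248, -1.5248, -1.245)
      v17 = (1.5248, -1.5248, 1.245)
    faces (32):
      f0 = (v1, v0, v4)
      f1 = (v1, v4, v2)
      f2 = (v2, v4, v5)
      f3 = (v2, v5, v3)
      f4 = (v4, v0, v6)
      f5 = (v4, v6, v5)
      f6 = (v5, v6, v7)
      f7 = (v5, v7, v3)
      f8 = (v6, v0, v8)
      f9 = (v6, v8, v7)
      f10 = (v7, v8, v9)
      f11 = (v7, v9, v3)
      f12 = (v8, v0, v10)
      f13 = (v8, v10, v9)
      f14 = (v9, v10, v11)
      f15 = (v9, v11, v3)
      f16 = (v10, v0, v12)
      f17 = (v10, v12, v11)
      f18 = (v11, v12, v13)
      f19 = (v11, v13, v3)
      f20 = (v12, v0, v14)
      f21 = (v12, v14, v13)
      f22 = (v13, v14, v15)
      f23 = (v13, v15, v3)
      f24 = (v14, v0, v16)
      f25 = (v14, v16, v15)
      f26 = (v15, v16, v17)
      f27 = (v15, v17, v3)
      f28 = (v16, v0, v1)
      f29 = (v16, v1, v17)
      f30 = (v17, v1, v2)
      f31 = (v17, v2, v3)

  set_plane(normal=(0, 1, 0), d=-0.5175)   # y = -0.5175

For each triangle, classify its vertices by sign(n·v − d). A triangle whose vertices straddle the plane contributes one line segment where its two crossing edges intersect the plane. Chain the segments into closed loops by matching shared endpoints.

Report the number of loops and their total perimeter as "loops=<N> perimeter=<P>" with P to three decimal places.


Straddling triangles (12 of 32):
  (v10,v0,v12) [++-] → (-0.5175, -0.5175, -2.06746)–(-1.94204, -0.5175, -1.245)  len=1.6449
  (v10,v12,v11) [+-+] → (-1.94204, -0.5175, -1.245)–(-1.94204, -0.5175, 0.399922)  len=1.6449
  (v11,v12,v13) [+--] → (-1.94204, -0.5175, 0.399922)–(-1.94204, -0.5175, 1.245)  len=0.8451
  (v11,v13,v3) [+-+] → (-1.94204, -0.5175, 1.245)–(-0.5175, -0.5175, 2.06746)  len=1.6449
  (v12,v0,v14) [-+-] → (-0.5175, -0.5175, -2.06746)–(0, -0.5175, -2.19122)  len=0.5321
  (v13,v15,v3) [--+] → (0, -0.5175, 2.19122)–(-0.5175, -0.5175, 2.06746)  len=0.5321
  (v14,v0,v16) [-+-] → (0, -0.5175, -2.19122)–(0.5175, -0.5175, -2.06746)  len=0.5321
  (v15,v17,v3) [--+] → (0.5175, -0.5175, 2.06746)–(0, -0.5175, 2.19122)  len=0.5321
  (v16,v0,v1) [-++] → (0.5175, -0.5175, -2.06746)–(1.94204, -0.5175, -1.245)  len=1.6449
  (v16,v1,v17) [-+-] → (1.94204, -0.5175, -1.245)–(1.94204, -0.5175, -0.399922)  len=0.8451
  (v17,v1,v2) [-++] → (1.94204, -0.5175, -0.399922)–(1.94204, -0.5175, 1.245)  len=1.6449
  (v17,v2,v3) [-++] → (1.94204, -0.5175, 1.245)–(0.5175, -0.5175, 2.06746)  len=1.6449

Chained into 1 loop(s):
  loop 1: 12 segments, perimeter = 13.6881
Total perimeter = 13.688

loops=1 perimeter=13.688


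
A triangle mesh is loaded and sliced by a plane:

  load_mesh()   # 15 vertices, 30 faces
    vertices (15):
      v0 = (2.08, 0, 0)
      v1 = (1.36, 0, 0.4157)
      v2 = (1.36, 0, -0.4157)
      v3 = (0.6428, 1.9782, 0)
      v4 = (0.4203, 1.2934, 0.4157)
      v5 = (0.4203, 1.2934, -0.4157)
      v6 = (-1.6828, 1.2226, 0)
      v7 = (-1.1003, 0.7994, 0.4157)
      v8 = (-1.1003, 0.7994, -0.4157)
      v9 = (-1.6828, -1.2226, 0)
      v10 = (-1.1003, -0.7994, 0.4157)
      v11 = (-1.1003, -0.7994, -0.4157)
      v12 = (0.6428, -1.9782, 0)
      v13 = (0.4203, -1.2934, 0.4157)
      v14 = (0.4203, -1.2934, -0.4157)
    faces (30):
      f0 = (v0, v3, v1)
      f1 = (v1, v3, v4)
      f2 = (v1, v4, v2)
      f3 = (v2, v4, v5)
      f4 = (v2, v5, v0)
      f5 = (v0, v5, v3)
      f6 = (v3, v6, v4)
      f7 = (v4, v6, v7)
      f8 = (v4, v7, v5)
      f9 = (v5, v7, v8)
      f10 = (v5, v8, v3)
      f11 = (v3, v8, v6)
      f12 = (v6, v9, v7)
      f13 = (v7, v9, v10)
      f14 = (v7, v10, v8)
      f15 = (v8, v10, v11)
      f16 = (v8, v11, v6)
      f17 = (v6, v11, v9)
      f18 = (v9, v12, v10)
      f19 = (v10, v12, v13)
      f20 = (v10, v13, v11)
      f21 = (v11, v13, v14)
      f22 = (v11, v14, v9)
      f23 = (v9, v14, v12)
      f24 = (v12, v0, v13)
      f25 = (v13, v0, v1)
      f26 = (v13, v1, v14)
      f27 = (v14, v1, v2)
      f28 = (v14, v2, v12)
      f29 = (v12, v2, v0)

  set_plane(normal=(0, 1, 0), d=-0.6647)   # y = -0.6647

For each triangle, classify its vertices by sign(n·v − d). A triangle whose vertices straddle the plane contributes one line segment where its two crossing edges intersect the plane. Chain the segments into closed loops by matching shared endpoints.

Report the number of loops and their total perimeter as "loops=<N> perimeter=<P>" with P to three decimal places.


loops=2 perimeter=4.757

Straddling triangles (12 of 30):
  (v6,v9,v7) [+-+] → (-1.6828, -0.6647, 0)–(-1.52208, -0.6647, 0.114698)  len=0.1975
  (v7,v9,v10) [+--] → (-1.52208, -0.6647, 0.114698)–(-1.1003, -0.6647, 0.4157)  len=0.5182
  (v7,v10,v8) [+-+] → (-1.1003, -0.6647, 0.4157)–(-1.1003, -0.6647, 0.345654)  len=0.0700
  (v8,v10,v11) [+--] → (-1.1003, -0.6647, 0.345654)–(-1.1003, -0.6647, -0.4157)  len=0.7614
  (v8,v11,v6) [+-+] → (-1.1003, -0.6647, -0.4157)–(-1.1391, -0.6647, -0.388007)  len=0.0477
  (v6,v11,v9) [+--] → (-1.1391, -0.6647, -0.388007)–(-1.6828, -0.6647, 0)  len=0.6679
  (v12,v0,v13) [-+-] → (1.59708, -0.6647, 0)–(1.22705, -0.6647, 0.213635)  len=0.4273
  (v13,v0,v1) [-++] → (1.22705, -0.6647, 0.213635)–(0.877072, -0.6647, 0.4157)  len=0.4041
  (v13,v1,v14) [-+-] → (0.877072, -0.6647, 0.4157)–(0.877072, -0.6647, -0.0115704)  len=0.4273
  (v14,v1,v2) [-++] → (0.877072, -0.6647, -0.0115704)–(0.877072, -0.6647, -0.4157)  len=0.4041
  (v14,v2,v12) [-+-] → (0.877072, -0.6647, -0.4157)–(1.11901, -0.6647, -0.27602)  len=0.2794
  (v12,v2,v0) [-++] → (1.11901, -0.6647, -0.27602)–(1.59708, -0.6647, 0)  len=0.5520

Chained into 2 loop(s):
  loop 1: 6 segments, perimeter = 2.2626
  loop 2: 6 segments, perimeter = 2.4942
Total perimeter = 4.757


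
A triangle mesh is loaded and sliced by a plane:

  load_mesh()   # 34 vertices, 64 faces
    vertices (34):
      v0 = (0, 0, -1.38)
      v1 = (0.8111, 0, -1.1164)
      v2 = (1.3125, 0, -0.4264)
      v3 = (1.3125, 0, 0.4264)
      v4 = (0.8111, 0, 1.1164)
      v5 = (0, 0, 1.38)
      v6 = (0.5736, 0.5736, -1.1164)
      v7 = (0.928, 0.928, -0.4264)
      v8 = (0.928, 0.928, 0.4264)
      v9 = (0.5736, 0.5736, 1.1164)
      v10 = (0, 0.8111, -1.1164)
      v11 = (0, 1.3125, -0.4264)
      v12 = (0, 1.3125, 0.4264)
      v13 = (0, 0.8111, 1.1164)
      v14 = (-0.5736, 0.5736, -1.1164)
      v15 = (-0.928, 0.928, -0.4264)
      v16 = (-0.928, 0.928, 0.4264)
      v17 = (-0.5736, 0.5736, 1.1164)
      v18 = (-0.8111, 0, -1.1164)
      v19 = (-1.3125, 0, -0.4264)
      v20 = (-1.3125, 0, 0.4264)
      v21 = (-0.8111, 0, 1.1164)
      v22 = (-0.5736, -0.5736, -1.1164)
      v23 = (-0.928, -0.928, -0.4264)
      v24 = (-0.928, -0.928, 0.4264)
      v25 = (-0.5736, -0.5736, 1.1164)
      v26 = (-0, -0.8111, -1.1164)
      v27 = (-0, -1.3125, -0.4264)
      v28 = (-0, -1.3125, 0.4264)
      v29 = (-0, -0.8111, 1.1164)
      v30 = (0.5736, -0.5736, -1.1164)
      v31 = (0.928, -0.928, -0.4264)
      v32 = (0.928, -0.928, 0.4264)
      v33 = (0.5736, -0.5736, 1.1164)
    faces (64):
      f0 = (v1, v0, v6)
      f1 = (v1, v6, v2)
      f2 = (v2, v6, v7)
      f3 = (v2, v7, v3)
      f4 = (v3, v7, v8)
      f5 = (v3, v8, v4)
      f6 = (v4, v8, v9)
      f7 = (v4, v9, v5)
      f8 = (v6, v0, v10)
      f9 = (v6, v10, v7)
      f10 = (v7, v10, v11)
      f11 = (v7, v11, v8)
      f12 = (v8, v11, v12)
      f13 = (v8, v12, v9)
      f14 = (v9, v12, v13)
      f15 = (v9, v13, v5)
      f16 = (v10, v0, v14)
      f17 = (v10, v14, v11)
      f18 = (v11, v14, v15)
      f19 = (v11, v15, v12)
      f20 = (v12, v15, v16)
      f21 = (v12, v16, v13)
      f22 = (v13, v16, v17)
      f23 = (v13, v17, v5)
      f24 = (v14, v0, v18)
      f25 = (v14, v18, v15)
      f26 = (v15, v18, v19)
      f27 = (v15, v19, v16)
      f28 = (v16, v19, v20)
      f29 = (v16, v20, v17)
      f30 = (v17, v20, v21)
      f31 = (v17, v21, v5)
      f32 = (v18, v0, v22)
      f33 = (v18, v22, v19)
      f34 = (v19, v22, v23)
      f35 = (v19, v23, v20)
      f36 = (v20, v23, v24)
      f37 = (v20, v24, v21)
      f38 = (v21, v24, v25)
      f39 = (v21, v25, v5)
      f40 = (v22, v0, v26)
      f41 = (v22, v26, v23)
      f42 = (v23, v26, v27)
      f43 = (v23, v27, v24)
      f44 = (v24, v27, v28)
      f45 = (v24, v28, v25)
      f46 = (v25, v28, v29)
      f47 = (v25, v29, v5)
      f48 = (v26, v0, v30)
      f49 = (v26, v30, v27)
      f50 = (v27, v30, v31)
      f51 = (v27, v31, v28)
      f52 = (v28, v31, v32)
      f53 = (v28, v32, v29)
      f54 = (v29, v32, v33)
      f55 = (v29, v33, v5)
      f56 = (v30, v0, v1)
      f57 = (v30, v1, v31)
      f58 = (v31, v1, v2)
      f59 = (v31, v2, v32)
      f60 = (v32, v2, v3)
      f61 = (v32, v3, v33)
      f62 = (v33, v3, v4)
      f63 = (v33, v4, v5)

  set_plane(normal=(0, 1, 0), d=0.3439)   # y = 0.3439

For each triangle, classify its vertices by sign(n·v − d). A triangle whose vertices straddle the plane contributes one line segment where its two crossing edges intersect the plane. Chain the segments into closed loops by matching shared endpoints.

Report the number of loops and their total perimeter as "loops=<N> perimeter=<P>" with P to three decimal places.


loops=1 perimeter=7.871

Straddling triangles (20 of 64):
  (v1,v0,v6) [--+] → (0.3439, 0.3439, -1.22196)–(0.668708, 0.3439, -1.1164)  len=0.3415
  (v1,v6,v2) [-+-] → (0.668708, 0.3439, -1.1164)–(0.869495, 0.3439, -0.840087)  len=0.3416
  (v2,v6,v7) [-++] → (0.869495, 0.3439, -0.840087)–(1.17001, 0.3439, -0.4264)  len=0.5113
  (v2,v7,v3) [-+-] → (1.17001, 0.3439, -0.4264)–(1.17001, 0.3439, 0.110368)  len=0.5368
  (v3,v7,v8) [-++] → (1.17001, 0.3439, 0.110368)–(1.17001, 0.3439, 0.4264)  len=0.3160
  (v3,v8,v4) [-+-] → (1.17001, 0.3439, 0.4264)–(0.854421, 0.3439, 0.860698)  len=0.5369
  (v4,v8,v9) [-++] → (0.854421, 0.3439, 0.860698)–(0.668708, 0.3439, 1.1164)  len=0.3160
  (v4,v9,v5) [-+-] → (0.668708, 0.3439, 1.1164)–(0.3439, 0.3439, 1.22196)  len=0.3415
  (v6,v0,v10) [+-+] → (0.3439, 0.3439, -1.22196)–(0, 0.3439, -1.26824)  len=0.3470
  (v9,v13,v5) [++-] → (0, 0.3439, 1.26824)–(0.3439, 0.3439, 1.22196)  len=0.3470
  (v10,v0,v14) [+-+] → (0, 0.3439, -1.26824)–(-0.3439, 0.3439, -1.22196)  len=0.3470
  (v13,v17,v5) [++-] → (-0.3439, 0.3439, 1.22196)–(0, 0.3439, 1.26824)  len=0.3470
  (v14,v0,v18) [+--] → (-0.3439, 0.3439, -1.22196)–(-0.668708, 0.3439, -1.1164)  len=0.3415
  (v14,v18,v15) [+-+] → (-0.668708, 0.3439, -1.1164)–(-0.854421, 0.3439, -0.860698)  len=0.3160
  (v15,v18,v19) [+--] → (-0.854421, 0.3439, -0.860698)–(-1.17001, 0.3439, -0.4264)  len=0.5369
  (v15,v19,v16) [+-+] → (-1.17001, 0.3439, -0.4264)–(-1.17001, 0.3439, -0.110368)  len=0.3160
  (v16,v19,v20) [+--] → (-1.17001, 0.3439, -0.110368)–(-1.17001, 0.3439, 0.4264)  len=0.5368
  (v16,v20,v17) [+-+] → (-1.17001, 0.3439, 0.4264)–(-0.869495, 0.3439, 0.840087)  len=0.5113
  (v17,v20,v21) [+--] → (-0.869495, 0.3439, 0.840087)–(-0.668708, 0.3439, 1.1164)  len=0.3416
  (v17,v21,v5) [+--] → (-0.668708, 0.3439, 1.1164)–(-0.3439, 0.3439, 1.22196)  len=0.3415

Chained into 1 loop(s):
  loop 1: 20 segments, perimeter = 7.8712
Total perimeter = 7.871
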